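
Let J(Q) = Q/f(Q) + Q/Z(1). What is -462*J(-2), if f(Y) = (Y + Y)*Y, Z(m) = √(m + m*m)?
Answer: 231/2 + 462*√2 ≈ 768.87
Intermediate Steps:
Z(m) = √(m + m²)
f(Y) = 2*Y² (f(Y) = (2*Y)*Y = 2*Y²)
J(Q) = 1/(2*Q) + Q*√2/2 (J(Q) = Q/((2*Q²)) + Q/(√(1*(1 + 1))) = Q*(1/(2*Q²)) + Q/(√(1*2)) = 1/(2*Q) + Q/(√2) = 1/(2*Q) + Q*(√2/2) = 1/(2*Q) + Q*√2/2)
-462*J(-2) = -231*(1 + √2*(-2)²)/(-2) = -231*(-1)*(1 + √2*4)/2 = -231*(-1)*(1 + 4*√2)/2 = -462*(-¼ - √2) = 231/2 + 462*√2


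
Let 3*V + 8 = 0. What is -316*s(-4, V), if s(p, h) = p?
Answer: 1264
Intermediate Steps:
V = -8/3 (V = -8/3 + (⅓)*0 = -8/3 + 0 = -8/3 ≈ -2.6667)
-316*s(-4, V) = -316*(-4) = 1264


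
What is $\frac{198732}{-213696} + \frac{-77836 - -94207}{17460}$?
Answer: $\frac{66103}{8636880} \approx 0.0076536$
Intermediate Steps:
$\frac{198732}{-213696} + \frac{-77836 - -94207}{17460} = 198732 \left(- \frac{1}{213696}\right) + \left(-77836 + 94207\right) \frac{1}{17460} = - \frac{16561}{17808} + 16371 \cdot \frac{1}{17460} = - \frac{16561}{17808} + \frac{1819}{1940} = \frac{66103}{8636880}$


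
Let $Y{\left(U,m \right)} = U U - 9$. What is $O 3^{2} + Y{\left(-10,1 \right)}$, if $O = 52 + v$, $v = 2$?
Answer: $577$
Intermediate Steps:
$Y{\left(U,m \right)} = -9 + U^{2}$ ($Y{\left(U,m \right)} = U^{2} - 9 = -9 + U^{2}$)
$O = 54$ ($O = 52 + 2 = 54$)
$O 3^{2} + Y{\left(-10,1 \right)} = 54 \cdot 3^{2} - \left(9 - \left(-10\right)^{2}\right) = 54 \cdot 9 + \left(-9 + 100\right) = 486 + 91 = 577$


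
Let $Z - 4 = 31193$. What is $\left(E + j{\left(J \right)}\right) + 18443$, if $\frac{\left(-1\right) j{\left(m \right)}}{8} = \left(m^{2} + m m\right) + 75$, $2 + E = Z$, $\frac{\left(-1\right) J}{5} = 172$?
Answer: $-11784562$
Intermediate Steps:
$Z = 31197$ ($Z = 4 + 31193 = 31197$)
$J = -860$ ($J = \left(-5\right) 172 = -860$)
$E = 31195$ ($E = -2 + 31197 = 31195$)
$j{\left(m \right)} = -600 - 16 m^{2}$ ($j{\left(m \right)} = - 8 \left(\left(m^{2} + m m\right) + 75\right) = - 8 \left(\left(m^{2} + m^{2}\right) + 75\right) = - 8 \left(2 m^{2} + 75\right) = - 8 \left(75 + 2 m^{2}\right) = -600 - 16 m^{2}$)
$\left(E + j{\left(J \right)}\right) + 18443 = \left(31195 - \left(600 + 16 \left(-860\right)^{2}\right)\right) + 18443 = \left(31195 - 11834200\right) + 18443 = -11803005 + 18443 = -11784562$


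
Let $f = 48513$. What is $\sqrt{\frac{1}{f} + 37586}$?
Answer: $\frac{\sqrt{88459070846547}}{48513} \approx 193.87$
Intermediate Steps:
$\sqrt{\frac{1}{f} + 37586} = \sqrt{\frac{1}{48513} + 37586} = \sqrt{\frac{1823409619}{48513}} = \frac{\sqrt{88459070846547}}{48513}$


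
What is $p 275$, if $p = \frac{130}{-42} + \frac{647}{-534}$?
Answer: $- \frac{4427225}{3738} \approx -1184.4$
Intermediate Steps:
$p = - \frac{16099}{3738}$ ($p = 130 \left(- \frac{1}{42}\right) + 647 \left(- \frac{1}{534}\right) = - \frac{65}{21} - \frac{647}{534} = - \frac{16099}{3738} \approx -4.3068$)
$p 275 = \left(- \frac{16099}{3738}\right) 275 = - \frac{4427225}{3738}$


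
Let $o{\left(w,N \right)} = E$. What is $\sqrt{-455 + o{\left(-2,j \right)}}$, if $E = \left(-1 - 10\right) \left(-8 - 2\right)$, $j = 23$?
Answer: $i \sqrt{345} \approx 18.574 i$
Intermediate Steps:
$E = 110$ ($E = \left(-11\right) \left(-10\right) = 110$)
$o{\left(w,N \right)} = 110$
$\sqrt{-455 + o{\left(-2,j \right)}} = \sqrt{-455 + 110} = \sqrt{-345} = i \sqrt{345}$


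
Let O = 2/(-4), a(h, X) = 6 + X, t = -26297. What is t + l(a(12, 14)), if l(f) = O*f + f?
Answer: -26287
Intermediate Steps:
O = -1/2 (O = 2*(-1/4) = -1/2 ≈ -0.50000)
l(f) = f/2 (l(f) = -f/2 + f = f/2)
t + l(a(12, 14)) = -26297 + (6 + 14)/2 = -26297 + (1/2)*20 = -26297 + 10 = -26287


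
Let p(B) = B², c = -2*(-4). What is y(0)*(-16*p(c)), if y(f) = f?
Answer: 0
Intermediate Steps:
c = 8
y(0)*(-16*p(c)) = 0*(-16*8²) = 0*(-16*64) = 0*(-1024) = 0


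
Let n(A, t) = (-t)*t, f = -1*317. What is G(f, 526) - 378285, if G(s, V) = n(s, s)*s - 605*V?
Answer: 31158498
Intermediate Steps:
f = -317
n(A, t) = -t²
G(s, V) = -s³ - 605*V (G(s, V) = (-s²)*s - 605*V = -s³ - 605*V)
G(f, 526) - 378285 = (-1*(-317)³ - 605*526) - 378285 = (-1*(-31855013) - 318230) - 378285 = (31855013 - 318230) - 378285 = 31536783 - 378285 = 31158498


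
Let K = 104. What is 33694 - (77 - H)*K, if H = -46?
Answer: 20902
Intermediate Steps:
33694 - (77 - H)*K = 33694 - (77 - 1*(-46))*104 = 33694 - (77 + 46)*104 = 33694 - 123*104 = 33694 - 1*12792 = 33694 - 12792 = 20902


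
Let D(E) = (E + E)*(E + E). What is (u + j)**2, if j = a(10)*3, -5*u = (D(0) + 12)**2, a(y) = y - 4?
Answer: 2916/25 ≈ 116.64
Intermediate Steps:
D(E) = 4*E**2 (D(E) = (2*E)*(2*E) = 4*E**2)
a(y) = -4 + y
u = -144/5 (u = -(4*0**2 + 12)**2/5 = -(4*0 + 12)**2/5 = -(0 + 12)**2/5 = -1/5*12**2 = -1/5*144 = -144/5 ≈ -28.800)
j = 18 (j = (-4 + 10)*3 = 6*3 = 18)
(u + j)**2 = (-144/5 + 18)**2 = (-54/5)**2 = 2916/25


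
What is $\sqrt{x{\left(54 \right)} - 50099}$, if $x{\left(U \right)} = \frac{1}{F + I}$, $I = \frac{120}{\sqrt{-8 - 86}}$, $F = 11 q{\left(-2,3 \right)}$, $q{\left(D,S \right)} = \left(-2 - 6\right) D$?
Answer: $\frac{\sqrt{3} \sqrt{\frac{-138139627 + 1001980 i \sqrt{94}}{2068 - 15 i \sqrt{94}}}}{2} \approx 8.8819 \cdot 10^{-7} + 223.83 i$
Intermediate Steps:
$q{\left(D,S \right)} = - 8 D$ ($q{\left(D,S \right)} = \left(-2 - 6\right) D = - 8 D$)
$F = 176$ ($F = 11 \left(\left(-8\right) \left(-2\right)\right) = 11 \cdot 16 = 176$)
$I = - \frac{60 i \sqrt{94}}{47}$ ($I = \frac{120}{\sqrt{-94}} = \frac{120}{i \sqrt{94}} = 120 \left(- \frac{i \sqrt{94}}{94}\right) = - \frac{60 i \sqrt{94}}{47} \approx - 12.377 i$)
$x{\left(U \right)} = \frac{1}{176 - \frac{60 i \sqrt{94}}{47}}$
$\sqrt{x{\left(54 \right)} - 50099} = \sqrt{\left(\frac{517}{91442} + \frac{15 i \sqrt{94}}{365768}\right) - 50099} = \sqrt{- \frac{4581152241}{91442} + \frac{15 i \sqrt{94}}{365768}}$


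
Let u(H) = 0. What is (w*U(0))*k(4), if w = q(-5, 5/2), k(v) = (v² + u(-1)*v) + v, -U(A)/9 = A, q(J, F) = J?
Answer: 0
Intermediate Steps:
U(A) = -9*A
k(v) = v + v² (k(v) = (v² + 0*v) + v = (v² + 0) + v = v² + v = v + v²)
w = -5
(w*U(0))*k(4) = (-(-45)*0)*(4*(1 + 4)) = (-5*0)*(4*5) = 0*20 = 0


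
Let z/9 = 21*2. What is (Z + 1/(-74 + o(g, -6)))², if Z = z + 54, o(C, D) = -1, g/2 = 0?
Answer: 1049695201/5625 ≈ 1.8661e+5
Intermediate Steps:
g = 0 (g = 2*0 = 0)
z = 378 (z = 9*(21*2) = 9*42 = 378)
Z = 432 (Z = 378 + 54 = 432)
(Z + 1/(-74 + o(g, -6)))² = (432 + 1/(-74 - 1))² = (432 + 1/(-75))² = (432 - 1/75)² = (32399/75)² = 1049695201/5625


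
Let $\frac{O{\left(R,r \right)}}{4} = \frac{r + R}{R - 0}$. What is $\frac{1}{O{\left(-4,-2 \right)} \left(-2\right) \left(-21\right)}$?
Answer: $\frac{1}{252} \approx 0.0039683$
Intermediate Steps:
$O{\left(R,r \right)} = \frac{4 \left(R + r\right)}{R}$ ($O{\left(R,r \right)} = 4 \frac{r + R}{R - 0} = 4 \frac{R + r}{R + 0} = 4 \frac{R + r}{R} = \frac{4 \left(R + r\right)}{R}$)
$\frac{1}{O{\left(-4,-2 \right)} \left(-2\right) \left(-21\right)} = \frac{1}{\left(4 + 4 \left(-2\right) \frac{1}{-4}\right) \left(-2\right) \left(-21\right)} = \frac{1}{\left(4 + 4 \left(-2\right) \left(- \frac{1}{4}\right)\right) \left(-2\right) \left(-21\right)} = \frac{1}{\left(4 + 2\right) \left(-2\right) \left(-21\right)} = \frac{1}{6 \left(-2\right) \left(-21\right)} = \frac{1}{\left(-12\right) \left(-21\right)} = \frac{1}{252}$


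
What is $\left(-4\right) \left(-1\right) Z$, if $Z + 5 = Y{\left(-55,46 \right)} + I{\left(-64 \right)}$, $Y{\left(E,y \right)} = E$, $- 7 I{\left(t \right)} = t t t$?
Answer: $\frac{1046896}{7} \approx 1.4956 \cdot 10^{5}$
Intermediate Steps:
$I{\left(t \right)} = - \frac{t^{3}}{7}$ ($I{\left(t \right)} = - \frac{t t t}{7} = - \frac{t^{2} t}{7} = - \frac{t^{3}}{7}$)
$Z = \frac{261724}{7}$ ($Z = -5 - \left(55 + \frac{\left(-64\right)^{3}}{7}\right) = -5 - - \frac{261759}{7} = -5 + \left(-55 + \frac{262144}{7}\right) = -5 + \frac{261759}{7} = \frac{261724}{7} \approx 37389.0$)
$\left(-4\right) \left(-1\right) Z = \left(-4\right) \left(-1\right) \frac{261724}{7} = 4 \cdot \frac{261724}{7} = \frac{1046896}{7}$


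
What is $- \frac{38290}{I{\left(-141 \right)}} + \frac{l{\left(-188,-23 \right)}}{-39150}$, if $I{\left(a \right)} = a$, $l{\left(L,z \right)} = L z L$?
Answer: $\frac{268945682}{920025} \approx 292.32$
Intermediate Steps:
$l{\left(L,z \right)} = z L^{2}$
$- \frac{38290}{I{\left(-141 \right)}} + \frac{l{\left(-188,-23 \right)}}{-39150} = - \frac{38290}{-141} + \frac{\left(-23\right) \left(-188\right)^{2}}{-39150} = \left(-38290\right) \left(- \frac{1}{141}\right) + \left(-23\right) 35344 \left(- \frac{1}{39150}\right) = \frac{38290}{141} - - \frac{406456}{19575} = \frac{38290}{141} + \frac{406456}{19575} = \frac{268945682}{920025}$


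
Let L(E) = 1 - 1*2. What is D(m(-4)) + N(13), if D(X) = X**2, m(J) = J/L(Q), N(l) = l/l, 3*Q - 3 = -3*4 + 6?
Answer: 17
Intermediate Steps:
Q = -1 (Q = 1 + (-3*4 + 6)/3 = 1 + (-12 + 6)/3 = 1 + (1/3)*(-6) = 1 - 2 = -1)
L(E) = -1 (L(E) = 1 - 2 = -1)
N(l) = 1
m(J) = -J (m(J) = J/(-1) = J*(-1) = -J)
D(m(-4)) + N(13) = (-1*(-4))**2 + 1 = 4**2 + 1 = 16 + 1 = 17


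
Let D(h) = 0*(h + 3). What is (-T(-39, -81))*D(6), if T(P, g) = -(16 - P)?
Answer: 0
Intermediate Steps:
D(h) = 0 (D(h) = 0*(3 + h) = 0)
T(P, g) = -16 + P
(-T(-39, -81))*D(6) = -(-16 - 39)*0 = -1*(-55)*0 = 55*0 = 0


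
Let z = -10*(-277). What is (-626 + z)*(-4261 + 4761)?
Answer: 1072000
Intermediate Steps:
z = 2770
(-626 + z)*(-4261 + 4761) = (-626 + 2770)*(-4261 + 4761) = 2144*500 = 1072000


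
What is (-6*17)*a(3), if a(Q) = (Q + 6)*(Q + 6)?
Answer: -8262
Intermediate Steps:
a(Q) = (6 + Q)² (a(Q) = (6 + Q)*(6 + Q) = (6 + Q)²)
(-6*17)*a(3) = (-6*17)*(6 + 3)² = -102*9² = -102*81 = -8262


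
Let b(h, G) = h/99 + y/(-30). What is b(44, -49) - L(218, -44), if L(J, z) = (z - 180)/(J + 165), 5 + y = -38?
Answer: 84887/34470 ≈ 2.4626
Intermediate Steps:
y = -43 (y = -5 - 38 = -43)
L(J, z) = (-180 + z)/(165 + J)
b(h, G) = 43/30 + h/99 (b(h, G) = h/99 - 43/(-30) = h*(1/99) - 43*(-1/30) = h/99 + 43/30 = 43/30 + h/99)
b(44, -49) - L(218, -44) = (43/30 + (1/99)*44) - (-180 - 44)/(165 + 218) = (43/30 + 4/9) - (-224)/383 = 169/90 - (-224)/383 = 169/90 - 1*(-224/383) = 169/90 + 224/383 = 84887/34470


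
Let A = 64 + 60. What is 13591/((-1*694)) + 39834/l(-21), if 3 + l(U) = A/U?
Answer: -583082233/129778 ≈ -4492.9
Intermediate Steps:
A = 124
l(U) = -3 + 124/U
13591/((-1*694)) + 39834/l(-21) = 13591/((-1*694)) + 39834/(-3 + 124/(-21)) = 13591/(-694) + 39834/(-3 + 124*(-1/21)) = 13591*(-1/694) + 39834/(-3 - 124/21) = -13591/694 + 39834/(-187/21) = -13591/694 + 39834*(-21/187) = -13591/694 - 836514/187 = -583082233/129778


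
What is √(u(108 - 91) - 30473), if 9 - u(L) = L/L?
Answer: 3*I*√3385 ≈ 174.54*I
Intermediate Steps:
u(L) = 8 (u(L) = 9 - L/L = 9 - 1*1 = 9 - 1 = 8)
√(u(108 - 91) - 30473) = √(8 - 30473) = √(-30465) = 3*I*√3385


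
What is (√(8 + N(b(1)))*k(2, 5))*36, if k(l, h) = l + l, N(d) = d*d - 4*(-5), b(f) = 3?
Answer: 144*√37 ≈ 875.92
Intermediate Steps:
N(d) = 20 + d² (N(d) = d² + 20 = 20 + d²)
k(l, h) = 2*l
(√(8 + N(b(1)))*k(2, 5))*36 = (√(8 + (20 + 3²))*(2*2))*36 = (√(8 + (20 + 9))*4)*36 = (√(8 + 29)*4)*36 = (√37*4)*36 = (4*√37)*36 = 144*√37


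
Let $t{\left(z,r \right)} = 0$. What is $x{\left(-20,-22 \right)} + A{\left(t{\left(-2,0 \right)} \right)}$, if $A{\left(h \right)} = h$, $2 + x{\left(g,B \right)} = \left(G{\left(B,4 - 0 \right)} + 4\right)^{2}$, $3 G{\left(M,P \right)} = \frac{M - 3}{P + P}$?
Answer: $\frac{3889}{576} \approx 6.7517$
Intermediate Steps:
$G{\left(M,P \right)} = \frac{-3 + M}{6 P}$ ($G{\left(M,P \right)} = \frac{\left(M - 3\right) \frac{1}{P + P}}{3} = \frac{\left(-3 + M\right) \frac{1}{2 P}}{3} = \frac{\frac{1}{2} \frac{1}{P} \left(-3 + M\right)}{3} = \frac{-3 + M}{6 P}$)
$x{\left(g,B \right)} = -2 + \left(\frac{31}{8} + \frac{B}{24}\right)^{2}$ ($x{\left(g,B \right)} = -2 + \left(\frac{-3 + B}{6 \left(4 - 0\right)} + 4\right)^{2} = -2 + \left(\frac{-3 + B}{6 \left(4 + 0\right)} + 4\right)^{2} = -2 + \left(\frac{-3 + B}{6 \cdot 4} + 4\right)^{2} = -2 + \left(\frac{1}{6} \cdot \frac{1}{4} \left(-3 + B\right) + 4\right)^{2} = -2 + \left(\left(- \frac{1}{8} + \frac{B}{24}\right) + 4\right)^{2} = -2 + \left(\frac{31}{8} + \frac{B}{24}\right)^{2}$)
$x{\left(-20,-22 \right)} + A{\left(t{\left(-2,0 \right)} \right)} = \left(-2 + \frac{\left(93 - 22\right)^{2}}{576}\right) + 0 = \left(-2 + \frac{71^{2}}{576}\right) + 0 = \left(-2 + \frac{1}{576} \cdot 5041\right) + 0 = \left(-2 + \frac{5041}{576}\right) + 0 = \frac{3889}{576} + 0 = \frac{3889}{576}$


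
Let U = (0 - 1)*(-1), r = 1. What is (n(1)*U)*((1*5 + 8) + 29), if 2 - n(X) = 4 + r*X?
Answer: -126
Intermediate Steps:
n(X) = -2 - X (n(X) = 2 - (4 + 1*X) = 2 - (4 + X) = 2 + (-4 - X) = -2 - X)
U = 1 (U = -1*(-1) = 1)
(n(1)*U)*((1*5 + 8) + 29) = ((-2 - 1*1)*1)*((1*5 + 8) + 29) = ((-2 - 1)*1)*((5 + 8) + 29) = (-3*1)*(13 + 29) = -3*42 = -126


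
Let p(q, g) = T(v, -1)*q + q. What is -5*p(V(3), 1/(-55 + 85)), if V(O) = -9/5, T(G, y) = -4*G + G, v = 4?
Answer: -99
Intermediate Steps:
T(G, y) = -3*G
V(O) = -9/5 (V(O) = -9*⅕ = -9/5)
p(q, g) = -11*q (p(q, g) = (-3*4)*q + q = -12*q + q = -11*q)
-5*p(V(3), 1/(-55 + 85)) = -(-55)*(-9)/5 = -5*99/5 = -99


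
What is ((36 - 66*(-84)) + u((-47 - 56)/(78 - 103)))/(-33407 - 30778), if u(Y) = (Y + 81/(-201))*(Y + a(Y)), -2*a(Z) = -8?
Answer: -234926378/2687746875 ≈ -0.087406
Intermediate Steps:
a(Z) = 4 (a(Z) = -½*(-8) = 4)
u(Y) = (4 + Y)*(-27/67 + Y) (u(Y) = (Y + 81/(-201))*(Y + 4) = (Y + 81*(-1/201))*(4 + Y) = (Y - 27/67)*(4 + Y) = (-27/67 + Y)*(4 + Y) = (4 + Y)*(-27/67 + Y))
((36 - 66*(-84)) + u((-47 - 56)/(78 - 103)))/(-33407 - 30778) = ((36 - 66*(-84)) + (-108/67 + ((-47 - 56)/(78 - 103))² + 241*((-47 - 56)/(78 - 103))/67))/(-33407 - 30778) = ((36 + 5544) + (-108/67 + (-103/(-25))² + 241*(-103/(-25))/67))/(-64185) = (5580 + (-108/67 + (-103*(-1/25))² + 241*(-103*(-1/25))/67))*(-1/64185) = (5580 + (-108/67 + (103/25)² + (241/67)*(103/25)))*(-1/64185) = (5580 + (-108/67 + 10609/625 + 24823/1675))*(-1/64185) = (5580 + 1263878/41875)*(-1/64185) = (234926378/41875)*(-1/64185) = -234926378/2687746875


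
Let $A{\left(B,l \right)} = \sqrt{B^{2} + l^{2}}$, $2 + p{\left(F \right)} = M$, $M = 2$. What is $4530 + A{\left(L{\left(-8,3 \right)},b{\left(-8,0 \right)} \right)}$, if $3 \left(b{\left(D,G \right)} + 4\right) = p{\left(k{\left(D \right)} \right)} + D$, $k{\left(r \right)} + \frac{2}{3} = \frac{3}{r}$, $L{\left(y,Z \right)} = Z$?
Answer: $4530 + \frac{\sqrt{481}}{3} \approx 4537.3$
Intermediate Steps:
$k{\left(r \right)} = - \frac{2}{3} + \frac{3}{r}$
$p{\left(F \right)} = 0$ ($p{\left(F \right)} = -2 + 2 = 0$)
$b{\left(D,G \right)} = -4 + \frac{D}{3}$ ($b{\left(D,G \right)} = -4 + \frac{0 + D}{3} = -4 + \frac{D}{3}$)
$4530 + A{\left(L{\left(-8,3 \right)},b{\left(-8,0 \right)} \right)} = 4530 + \sqrt{3^{2} + \left(-4 + \frac{1}{3} \left(-8\right)\right)^{2}} = 4530 + \sqrt{9 + \left(-4 - \frac{8}{3}\right)^{2}} = 4530 + \sqrt{9 + \left(- \frac{20}{3}\right)^{2}} = 4530 + \sqrt{9 + \frac{400}{9}} = 4530 + \sqrt{\frac{481}{9}} = 4530 + \frac{\sqrt{481}}{3}$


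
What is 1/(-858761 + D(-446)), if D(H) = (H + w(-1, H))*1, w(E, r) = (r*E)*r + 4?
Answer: -1/1058119 ≈ -9.4507e-7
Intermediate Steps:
w(E, r) = 4 + E*r² (w(E, r) = (E*r)*r + 4 = E*r² + 4 = 4 + E*r²)
D(H) = 4 + H - H² (D(H) = (H + (4 - H²))*1 = (4 + H - H²)*1 = 4 + H - H²)
1/(-858761 + D(-446)) = 1/(-858761 + (4 - 446 - 1*(-446)²)) = 1/(-858761 + (4 - 446 - 1*198916)) = 1/(-858761 + (4 - 446 - 198916)) = 1/(-858761 - 199358) = 1/(-1058119) = -1/1058119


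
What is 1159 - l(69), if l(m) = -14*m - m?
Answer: 2194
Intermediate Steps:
l(m) = -15*m
1159 - l(69) = 1159 - (-15)*69 = 1159 - 1*(-1035) = 1159 + 1035 = 2194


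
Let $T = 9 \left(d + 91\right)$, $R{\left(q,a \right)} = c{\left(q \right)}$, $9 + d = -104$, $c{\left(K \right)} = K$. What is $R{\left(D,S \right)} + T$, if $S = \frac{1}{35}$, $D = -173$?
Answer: $-371$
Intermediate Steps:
$d = -113$ ($d = -9 - 104 = -113$)
$S = \frac{1}{35} \approx 0.028571$
$R{\left(q,a \right)} = q$
$T = -198$ ($T = 9 \left(-113 + 91\right) = 9 \left(-22\right) = -198$)
$R{\left(D,S \right)} + T = -173 - 198 = -371$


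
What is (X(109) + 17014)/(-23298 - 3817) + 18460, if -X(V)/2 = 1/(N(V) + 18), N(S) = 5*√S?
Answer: 240352530450/13020623 + 2*√109/13020623 ≈ 18459.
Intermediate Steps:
X(V) = -2/(18 + 5*√V) (X(V) = -2/(5*√V + 18) = -2/(18 + 5*√V))
(X(109) + 17014)/(-23298 - 3817) + 18460 = (-2/(18 + 5*√109) + 17014)/(-23298 - 3817) + 18460 = (17014 - 2/(18 + 5*√109))/(-27115) + 18460 = (17014 - 2/(18 + 5*√109))*(-1/27115) + 18460 = (-17014/27115 + 2/(27115*(18 + 5*√109))) + 18460 = 500525886/27115 + 2/(27115*(18 + 5*√109))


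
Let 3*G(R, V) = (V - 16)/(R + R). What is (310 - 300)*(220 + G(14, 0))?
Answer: 46160/21 ≈ 2198.1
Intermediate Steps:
G(R, V) = (-16 + V)/(6*R) (G(R, V) = ((V - 16)/(R + R))/3 = ((-16 + V)/((2*R)))/3 = ((-16 + V)*(1/(2*R)))/3 = ((-16 + V)/(2*R))/3 = (-16 + V)/(6*R))
(310 - 300)*(220 + G(14, 0)) = (310 - 300)*(220 + (1/6)*(-16 + 0)/14) = 10*(220 + (1/6)*(1/14)*(-16)) = 10*(220 - 4/21) = 10*(4616/21) = 46160/21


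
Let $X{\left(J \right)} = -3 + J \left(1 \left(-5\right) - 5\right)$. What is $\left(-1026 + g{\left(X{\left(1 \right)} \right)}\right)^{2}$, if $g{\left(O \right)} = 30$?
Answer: $992016$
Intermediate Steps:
$X{\left(J \right)} = -3 - 10 J$ ($X{\left(J \right)} = -3 + J \left(-5 - 5\right) = -3 + J \left(-10\right) = -3 - 10 J$)
$\left(-1026 + g{\left(X{\left(1 \right)} \right)}\right)^{2} = \left(-1026 + 30\right)^{2} = \left(-996\right)^{2} = 992016$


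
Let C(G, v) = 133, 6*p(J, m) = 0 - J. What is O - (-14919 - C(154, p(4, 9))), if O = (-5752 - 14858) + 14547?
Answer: 8989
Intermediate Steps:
p(J, m) = -J/6 (p(J, m) = (0 - J)/6 = (-J)/6 = -J/6)
O = -6063 (O = -20610 + 14547 = -6063)
O - (-14919 - C(154, p(4, 9))) = -6063 - (-14919 - 1*133) = -6063 - (-14919 - 133) = -6063 - 1*(-15052) = -6063 + 15052 = 8989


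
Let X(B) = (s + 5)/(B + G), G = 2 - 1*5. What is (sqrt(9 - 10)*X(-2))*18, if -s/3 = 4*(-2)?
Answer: -522*I/5 ≈ -104.4*I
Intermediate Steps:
s = 24 (s = -12*(-2) = -3*(-8) = 24)
G = -3 (G = 2 - 5 = -3)
X(B) = 29/(-3 + B) (X(B) = (24 + 5)/(B - 3) = 29/(-3 + B))
(sqrt(9 - 10)*X(-2))*18 = (sqrt(9 - 10)*(29/(-3 - 2)))*18 = (sqrt(-1)*(29/(-5)))*18 = (I*(29*(-1/5)))*18 = (I*(-29/5))*18 = -29*I/5*18 = -522*I/5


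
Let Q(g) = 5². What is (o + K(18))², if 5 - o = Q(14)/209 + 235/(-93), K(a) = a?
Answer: 243878933281/377796969 ≈ 645.53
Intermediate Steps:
Q(g) = 25
o = 143975/19437 (o = 5 - (25/209 + 235/(-93)) = 5 - (25*(1/209) + 235*(-1/93)) = 5 - (25/209 - 235/93) = 5 - 1*(-46790/19437) = 5 + 46790/19437 = 143975/19437 ≈ 7.4073)
(o + K(18))² = (143975/19437 + 18)² = (493841/19437)² = 243878933281/377796969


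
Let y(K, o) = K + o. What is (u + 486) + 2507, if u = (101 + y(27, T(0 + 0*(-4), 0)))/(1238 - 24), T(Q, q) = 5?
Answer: 3633635/1214 ≈ 2993.1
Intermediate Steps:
u = 133/1214 (u = (101 + (27 + 5))/(1238 - 24) = (101 + 32)/1214 = 133*(1/1214) = 133/1214 ≈ 0.10956)
(u + 486) + 2507 = (133/1214 + 486) + 2507 = 590137/1214 + 2507 = 3633635/1214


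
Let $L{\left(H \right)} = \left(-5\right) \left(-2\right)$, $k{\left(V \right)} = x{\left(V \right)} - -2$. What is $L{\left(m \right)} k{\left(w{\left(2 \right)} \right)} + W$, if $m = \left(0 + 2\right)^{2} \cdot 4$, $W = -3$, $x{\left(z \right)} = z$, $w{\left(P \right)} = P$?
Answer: $37$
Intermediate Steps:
$k{\left(V \right)} = 2 + V$ ($k{\left(V \right)} = V - -2 = V + 2 = 2 + V$)
$m = 16$ ($m = 2^{2} \cdot 4 = 4 \cdot 4 = 16$)
$L{\left(H \right)} = 10$
$L{\left(m \right)} k{\left(w{\left(2 \right)} \right)} + W = 10 \left(2 + 2\right) - 3 = 10 \cdot 4 - 3 = 40 - 3 = 37$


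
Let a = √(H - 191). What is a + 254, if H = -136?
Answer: 254 + I*√327 ≈ 254.0 + 18.083*I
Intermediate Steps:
a = I*√327 (a = √(-136 - 191) = √(-327) = I*√327 ≈ 18.083*I)
a + 254 = I*√327 + 254 = 254 + I*√327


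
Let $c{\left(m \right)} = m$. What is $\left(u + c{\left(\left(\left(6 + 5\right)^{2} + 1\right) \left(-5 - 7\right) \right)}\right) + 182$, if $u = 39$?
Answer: $-1243$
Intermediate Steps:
$\left(u + c{\left(\left(\left(6 + 5\right)^{2} + 1\right) \left(-5 - 7\right) \right)}\right) + 182 = \left(39 + \left(\left(6 + 5\right)^{2} + 1\right) \left(-5 - 7\right)\right) + 182 = \left(39 + \left(11^{2} + 1\right) \left(-12\right)\right) + 182 = \left(39 + \left(121 + 1\right) \left(-12\right)\right) + 182 = \left(39 + 122 \left(-12\right)\right) + 182 = \left(39 - 1464\right) + 182 = -1425 + 182 = -1243$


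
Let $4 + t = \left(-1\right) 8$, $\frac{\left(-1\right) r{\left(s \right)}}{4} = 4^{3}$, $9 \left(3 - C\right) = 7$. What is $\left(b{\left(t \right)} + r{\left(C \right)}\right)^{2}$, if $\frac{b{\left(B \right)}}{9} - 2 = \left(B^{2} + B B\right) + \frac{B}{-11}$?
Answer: $\frac{676104004}{121} \approx 5.5876 \cdot 10^{6}$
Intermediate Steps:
$C = \frac{20}{9}$ ($C = 3 - \frac{7}{9} = \frac{20}{9} \approx 2.2222$)
$r{\left(s \right)} = -256$ ($r{\left(s \right)} = - 4 \cdot 4^{3} = \left(-4\right) 64 = -256$)
$t = -12$ ($t = -4 - 8 = -12$)
$b{\left(B \right)} = 18 + 18 B^{2} - \frac{9 B}{11}$ ($b{\left(B \right)} = 18 + 9 \left(\left(B^{2} + B B\right) + \frac{B}{-11}\right) = 18 + 9 \left(\left(B^{2} + B^{2}\right) + B \left(- \frac{1}{11}\right)\right) = 18 + 9 \left(2 B^{2} - \frac{B}{11}\right) = 18 + \left(18 B^{2} - \frac{9 B}{11}\right) = 18 + 18 B^{2} - \frac{9 B}{11}$)
$\left(b{\left(t \right)} + r{\left(C \right)}\right)^{2} = \left(\left(18 + 18 \left(-12\right)^{2} - - \frac{108}{11}\right) - 256\right)^{2} = \left(\left(18 + 18 \cdot 144 + \frac{108}{11}\right) - 256\right)^{2} = \left(\left(18 + 2592 + \frac{108}{11}\right) - 256\right)^{2} = \left(\frac{28818}{11} - 256\right)^{2} = \left(\frac{26002}{11}\right)^{2} = \frac{676104004}{121}$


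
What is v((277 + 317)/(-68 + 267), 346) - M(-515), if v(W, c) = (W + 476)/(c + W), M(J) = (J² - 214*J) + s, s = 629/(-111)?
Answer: -39109081535/104172 ≈ -3.7543e+5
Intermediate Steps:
s = -17/3 (s = 629*(-1/111) = -17/3 ≈ -5.6667)
M(J) = -17/3 + J² - 214*J (M(J) = (J² - 214*J) - 17/3 = -17/3 + J² - 214*J)
v(W, c) = (476 + W)/(W + c)
v((277 + 317)/(-68 + 267), 346) - M(-515) = (476 + (277 + 317)/(-68 + 267))/((277 + 317)/(-68 + 267) + 346) - (-17/3 + (-515)² - 214*(-515)) = (476 + 594/199)/(594/199 + 346) - (-17/3 + 265225 + 110210) = (476 + 594*(1/199))/(594*(1/199) + 346) - 1*1126288/3 = (476 + 594/199)/(594/199 + 346) - 1126288/3 = (95318/199)/(69448/199) - 1126288/3 = (199/69448)*(95318/199) - 1126288/3 = 47659/34724 - 1126288/3 = -39109081535/104172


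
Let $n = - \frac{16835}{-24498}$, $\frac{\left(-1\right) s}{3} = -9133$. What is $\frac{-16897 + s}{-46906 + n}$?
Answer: $- \frac{257277996}{1149086353} \approx -0.2239$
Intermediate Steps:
$s = 27399$ ($s = \left(-3\right) \left(-9133\right) = 27399$)
$n = \frac{16835}{24498}$ ($n = \left(-16835\right) \left(- \frac{1}{24498}\right) = \frac{16835}{24498} \approx 0.6872$)
$\frac{-16897 + s}{-46906 + n} = \frac{-16897 + 27399}{-46906 + \frac{16835}{24498}} = \frac{10502}{- \frac{1149086353}{24498}} = 10502 \left(- \frac{24498}{1149086353}\right) = - \frac{257277996}{1149086353}$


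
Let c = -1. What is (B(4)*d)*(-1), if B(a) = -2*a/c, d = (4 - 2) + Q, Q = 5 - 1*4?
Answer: -24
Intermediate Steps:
Q = 1 (Q = 5 - 4 = 1)
d = 3 (d = (4 - 2) + 1 = 2 + 1 = 3)
B(a) = 2*a (B(a) = -2*a/(-1) = -2*a*(-1) = -(-2)*a = 2*a)
(B(4)*d)*(-1) = ((2*4)*3)*(-1) = (8*3)*(-1) = 24*(-1) = -24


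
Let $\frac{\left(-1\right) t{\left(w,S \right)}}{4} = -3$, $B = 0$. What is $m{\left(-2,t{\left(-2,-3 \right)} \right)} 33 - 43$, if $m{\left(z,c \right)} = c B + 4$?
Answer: $89$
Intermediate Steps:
$t{\left(w,S \right)} = 12$ ($t{\left(w,S \right)} = \left(-4\right) \left(-3\right) = 12$)
$m{\left(z,c \right)} = 4$ ($m{\left(z,c \right)} = c 0 + 4 = 0 + 4 = 4$)
$m{\left(-2,t{\left(-2,-3 \right)} \right)} 33 - 43 = 4 \cdot 33 - 43 = 132 - 43 = 89$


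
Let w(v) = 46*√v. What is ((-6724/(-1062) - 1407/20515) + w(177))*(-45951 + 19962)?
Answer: -591027223519/3631155 - 1195494*√177 ≈ -1.6068e+7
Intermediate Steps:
((-6724/(-1062) - 1407/20515) + w(177))*(-45951 + 19962) = ((-6724/(-1062) - 1407/20515) + 46*√177)*(-45951 + 19962) = ((-6724*(-1/1062) - 1407*1/20515) + 46*√177)*(-25989) = ((3362/531 - 1407/20515) + 46*√177)*(-25989) = (68224313/10893465 + 46*√177)*(-25989) = -591027223519/3631155 - 1195494*√177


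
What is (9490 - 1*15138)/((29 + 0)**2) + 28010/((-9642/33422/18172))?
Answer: -7153429043220728/4054461 ≈ -1.7643e+9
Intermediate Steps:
(9490 - 1*15138)/((29 + 0)**2) + 28010/((-9642/33422/18172)) = (9490 - 15138)/(29**2) + 28010/((-9642*1/33422*(1/18172))) = -5648/841 + 28010/((-4821/16711*1/18172)) = -5648*1/841 + 28010/(-4821/303672292) = -5648/841 + 28010*(-303672292/4821) = -5648/841 - 8505860898920/4821 = -7153429043220728/4054461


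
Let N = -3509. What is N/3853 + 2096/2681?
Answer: -1331741/10329893 ≈ -0.12892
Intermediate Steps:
N/3853 + 2096/2681 = -3509/3853 + 2096/2681 = -1331741/10329893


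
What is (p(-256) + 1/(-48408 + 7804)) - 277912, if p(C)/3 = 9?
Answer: -11283242541/40604 ≈ -2.7789e+5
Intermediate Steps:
p(C) = 27 (p(C) = 3*9 = 27)
(p(-256) + 1/(-48408 + 7804)) - 277912 = (27 + 1/(-48408 + 7804)) - 277912 = (27 + 1/(-40604)) - 277912 = (27 - 1/40604) - 277912 = 1096307/40604 - 277912 = -11283242541/40604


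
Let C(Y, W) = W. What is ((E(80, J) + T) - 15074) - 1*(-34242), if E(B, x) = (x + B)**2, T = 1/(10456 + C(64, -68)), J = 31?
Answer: 327107733/10388 ≈ 31489.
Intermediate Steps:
T = 1/10388 (T = 1/(10456 - 68) = 1/10388 ≈ 9.6265e-5)
E(B, x) = (B + x)**2
((E(80, J) + T) - 15074) - 1*(-34242) = (((80 + 31)**2 + 1/10388) - 15074) - 1*(-34242) = ((111**2 + 1/10388) - 15074) + 34242 = ((12321 + 1/10388) - 15074) + 34242 = (127990549/10388 - 15074) + 34242 = -28598163/10388 + 34242 = 327107733/10388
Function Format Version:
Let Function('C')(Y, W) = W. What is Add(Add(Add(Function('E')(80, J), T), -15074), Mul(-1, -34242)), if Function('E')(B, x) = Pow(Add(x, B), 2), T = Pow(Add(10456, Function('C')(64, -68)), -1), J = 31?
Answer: Rational(327107733, 10388) ≈ 31489.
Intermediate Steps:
T = Rational(1, 10388) (T = Pow(Add(10456, -68), -1) = Pow(10388, -1) = Rational(1, 10388) ≈ 9.6265e-5)
Function('E')(B, x) = Pow(Add(B, x), 2)
Add(Add(Add(Function('E')(80, J), T), -15074), Mul(-1, -34242)) = Add(Add(Add(Pow(Add(80, 31), 2), Rational(1, 10388)), -15074), Mul(-1, -34242)) = Add(Add(Add(Pow(111, 2), Rational(1, 10388)), -15074), 34242) = Add(Add(Add(12321, Rational(1, 10388)), -15074), 34242) = Add(Add(Rational(127990549, 10388), -15074), 34242) = Add(Rational(-28598163, 10388), 34242) = Rational(327107733, 10388)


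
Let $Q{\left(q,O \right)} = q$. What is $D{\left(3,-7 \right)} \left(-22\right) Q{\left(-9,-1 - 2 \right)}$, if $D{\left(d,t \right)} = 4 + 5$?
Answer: $1782$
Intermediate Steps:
$D{\left(d,t \right)} = 9$
$D{\left(3,-7 \right)} \left(-22\right) Q{\left(-9,-1 - 2 \right)} = 9 \left(-22\right) \left(-9\right) = \left(-198\right) \left(-9\right) = 1782$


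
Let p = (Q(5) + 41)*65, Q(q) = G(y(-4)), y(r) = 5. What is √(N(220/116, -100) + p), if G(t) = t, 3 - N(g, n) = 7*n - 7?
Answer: 10*√37 ≈ 60.828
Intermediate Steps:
N(g, n) = 10 - 7*n (N(g, n) = 3 - (7*n - 7) = 3 - (-7 + 7*n) = 3 + (7 - 7*n) = 10 - 7*n)
Q(q) = 5
p = 2990 (p = (5 + 41)*65 = 46*65 = 2990)
√(N(220/116, -100) + p) = √((10 - 7*(-100)) + 2990) = √((10 + 700) + 2990) = √(710 + 2990) = √3700 = 10*√37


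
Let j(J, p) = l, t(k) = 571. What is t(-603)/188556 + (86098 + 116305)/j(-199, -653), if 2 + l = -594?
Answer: -4770494969/14047422 ≈ -339.60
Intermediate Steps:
l = -596 (l = -2 - 594 = -596)
j(J, p) = -596
t(-603)/188556 + (86098 + 116305)/j(-199, -653) = 571/188556 + (86098 + 116305)/(-596) = 571*(1/188556) + 202403*(-1/596) = 571/188556 - 202403/596 = -4770494969/14047422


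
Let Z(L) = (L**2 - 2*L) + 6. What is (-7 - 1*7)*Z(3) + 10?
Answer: -116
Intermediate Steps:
Z(L) = 6 + L**2 - 2*L
(-7 - 1*7)*Z(3) + 10 = (-7 - 1*7)*(6 + 3**2 - 2*3) + 10 = (-7 - 7)*(6 + 9 - 6) + 10 = -14*9 + 10 = -126 + 10 = -116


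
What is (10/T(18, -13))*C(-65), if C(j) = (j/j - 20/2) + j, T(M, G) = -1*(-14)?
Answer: -370/7 ≈ -52.857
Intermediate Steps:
T(M, G) = 14
C(j) = -9 + j (C(j) = (1 - 20*½) + j = (1 - 10) + j = -9 + j)
(10/T(18, -13))*C(-65) = (10/14)*(-9 - 65) = (10*(1/14))*(-74) = (5/7)*(-74) = -370/7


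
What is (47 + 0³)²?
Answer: 2209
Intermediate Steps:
(47 + 0³)² = (47 + 0)² = 47² = 2209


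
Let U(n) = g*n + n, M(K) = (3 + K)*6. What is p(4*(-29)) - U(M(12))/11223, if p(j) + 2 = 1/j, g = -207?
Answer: -1779/4988 ≈ -0.35666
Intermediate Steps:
p(j) = -2 + 1/j
M(K) = 18 + 6*K
U(n) = -206*n (U(n) = -207*n + n = -206*n)
p(4*(-29)) - U(M(12))/11223 = (-2 + 1/(4*(-29))) - (-206*(18 + 6*12))/11223 = (-2 + 1/(-116)) - (-206*(18 + 72))/11223 = (-2 - 1/116) - (-206*90)/11223 = -233/116 - (-18540)/11223 = -233/116 - 1*(-2060/1247) = -233/116 + 2060/1247 = -1779/4988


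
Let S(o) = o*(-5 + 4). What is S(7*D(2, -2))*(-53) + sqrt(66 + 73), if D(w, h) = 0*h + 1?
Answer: 371 + sqrt(139) ≈ 382.79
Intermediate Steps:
D(w, h) = 1 (D(w, h) = 0 + 1 = 1)
S(o) = -o (S(o) = o*(-1) = -o)
S(7*D(2, -2))*(-53) + sqrt(66 + 73) = -7*(-53) + sqrt(66 + 73) = -1*7*(-53) + sqrt(139) = -7*(-53) + sqrt(139) = 371 + sqrt(139)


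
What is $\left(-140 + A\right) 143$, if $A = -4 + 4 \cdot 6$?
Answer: $-17160$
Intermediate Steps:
$A = 20$ ($A = -4 + 24 = 20$)
$\left(-140 + A\right) 143 = \left(-140 + 20\right) 143 = \left(-120\right) 143 = -17160$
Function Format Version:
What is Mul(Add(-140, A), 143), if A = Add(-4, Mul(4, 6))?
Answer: -17160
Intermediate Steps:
A = 20 (A = Add(-4, 24) = 20)
Mul(Add(-140, A), 143) = Mul(Add(-140, 20), 143) = Mul(-120, 143) = -17160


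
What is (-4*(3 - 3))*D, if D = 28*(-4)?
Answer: 0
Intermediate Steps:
D = -112
(-4*(3 - 3))*D = -4*(3 - 3)*(-112) = -4*0*(-112) = 0*(-112) = 0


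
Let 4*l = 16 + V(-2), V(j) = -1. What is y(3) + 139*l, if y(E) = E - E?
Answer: 2085/4 ≈ 521.25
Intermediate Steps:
y(E) = 0
l = 15/4 (l = (16 - 1)/4 = (¼)*15 = 15/4 ≈ 3.7500)
y(3) + 139*l = 0 + 139*(15/4) = 0 + 2085/4 = 2085/4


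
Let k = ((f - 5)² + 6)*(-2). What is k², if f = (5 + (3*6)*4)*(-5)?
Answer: 92544940944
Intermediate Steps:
f = -385 (f = (5 + 18*4)*(-5) = (5 + 72)*(-5) = 77*(-5) = -385)
k = -304212 (k = ((-385 - 5)² + 6)*(-2) = ((-390)² + 6)*(-2) = (152100 + 6)*(-2) = 152106*(-2) = -304212)
k² = (-304212)² = 92544940944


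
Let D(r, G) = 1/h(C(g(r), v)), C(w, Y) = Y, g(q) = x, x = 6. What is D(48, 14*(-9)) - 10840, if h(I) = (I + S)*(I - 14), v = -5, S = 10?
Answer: -1029801/95 ≈ -10840.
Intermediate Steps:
g(q) = 6
h(I) = (-14 + I)*(10 + I) (h(I) = (I + 10)*(I - 14) = (10 + I)*(-14 + I) = (-14 + I)*(10 + I))
D(r, G) = -1/95 (D(r, G) = 1/(-140 + (-5)² - 4*(-5)) = 1/(-140 + 25 + 20) = 1/(-95) = -1/95)
D(48, 14*(-9)) - 10840 = -1/95 - 10840 = -1029801/95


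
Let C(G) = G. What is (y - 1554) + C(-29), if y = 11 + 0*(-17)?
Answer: -1572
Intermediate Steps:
y = 11 (y = 11 + 0 = 11)
(y - 1554) + C(-29) = (11 - 1554) - 29 = -1543 - 29 = -1572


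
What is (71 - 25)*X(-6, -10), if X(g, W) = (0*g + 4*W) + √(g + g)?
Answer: -1840 + 92*I*√3 ≈ -1840.0 + 159.35*I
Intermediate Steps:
X(g, W) = 4*W + √2*√g (X(g, W) = (0 + 4*W) + √(2*g) = 4*W + √2*√g)
(71 - 25)*X(-6, -10) = (71 - 25)*(4*(-10) + √2*√(-6)) = 46*(-40 + √2*(I*√6)) = 46*(-40 + 2*I*√3) = -1840 + 92*I*√3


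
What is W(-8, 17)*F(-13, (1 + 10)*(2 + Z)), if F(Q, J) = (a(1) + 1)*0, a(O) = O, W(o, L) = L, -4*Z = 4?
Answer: 0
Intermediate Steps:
Z = -1 (Z = -1/4*4 = -1)
F(Q, J) = 0 (F(Q, J) = (1 + 1)*0 = 2*0 = 0)
W(-8, 17)*F(-13, (1 + 10)*(2 + Z)) = 17*0 = 0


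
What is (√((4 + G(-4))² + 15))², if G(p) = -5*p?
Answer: 591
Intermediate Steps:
(√((4 + G(-4))² + 15))² = (√((4 - 5*(-4))² + 15))² = (√((4 + 20)² + 15))² = (√(24² + 15))² = (√(576 + 15))² = (√591)² = 591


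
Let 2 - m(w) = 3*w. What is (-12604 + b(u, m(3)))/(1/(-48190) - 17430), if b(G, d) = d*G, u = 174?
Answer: 666082180/839951701 ≈ 0.79300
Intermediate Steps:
m(w) = 2 - 3*w
b(G, d) = G*d
(-12604 + b(u, m(3)))/(1/(-48190) - 17430) = (-12604 + 174*(2 - 3*3))/(1/(-48190) - 17430) = (-12604 + 174*(2 - 9))/(-1/48190 - 17430) = (-12604 + 174*(-7))/(-839951701/48190) = (-12604 - 1218)*(-48190/839951701) = -13822*(-48190/839951701) = 666082180/839951701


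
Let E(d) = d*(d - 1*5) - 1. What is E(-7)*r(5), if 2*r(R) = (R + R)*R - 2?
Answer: 1992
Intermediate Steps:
r(R) = -1 + R² (r(R) = ((R + R)*R - 2)/2 = ((2*R)*R - 2)/2 = (2*R² - 2)/2 = (-2 + 2*R²)/2 = -1 + R²)
E(d) = -1 + d*(-5 + d) (E(d) = d*(d - 5) - 1 = d*(-5 + d) - 1 = -1 + d*(-5 + d))
E(-7)*r(5) = (-1 + (-7)² - 5*(-7))*(-1 + 5²) = (-1 + 49 + 35)*(-1 + 25) = 83*24 = 1992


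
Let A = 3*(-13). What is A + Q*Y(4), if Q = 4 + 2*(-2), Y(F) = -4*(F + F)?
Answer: -39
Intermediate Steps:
Y(F) = -8*F
Q = 0 (Q = 4 - 4 = 0)
A = -39
A + Q*Y(4) = -39 + 0*(-8*4) = -39 + 0*(-32) = -39 + 0 = -39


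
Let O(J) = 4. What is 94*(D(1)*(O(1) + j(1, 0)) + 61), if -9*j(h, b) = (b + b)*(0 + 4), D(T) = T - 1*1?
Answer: 5734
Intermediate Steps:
D(T) = -1 + T (D(T) = T - 1 = -1 + T)
j(h, b) = -8*b/9 (j(h, b) = -(b + b)*(0 + 4)/9 = -2*b*4/9 = -8*b/9)
94*(D(1)*(O(1) + j(1, 0)) + 61) = 94*((-1 + 1)*(4 - 8/9*0) + 61) = 94*(0*(4 + 0) + 61) = 94*(0*4 + 61) = 94*(0 + 61) = 94*61 = 5734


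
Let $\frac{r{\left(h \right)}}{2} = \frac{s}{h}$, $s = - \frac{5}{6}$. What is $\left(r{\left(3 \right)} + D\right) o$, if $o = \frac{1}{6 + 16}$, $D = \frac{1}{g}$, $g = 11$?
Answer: $- \frac{23}{1089} \approx -0.02112$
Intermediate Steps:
$s = - \frac{5}{6}$ ($s = \left(-5\right) \frac{1}{6} = - \frac{5}{6} \approx -0.83333$)
$D = \frac{1}{11} \approx 0.090909$
$r{\left(h \right)} = - \frac{5}{3 h}$ ($r{\left(h \right)} = 2 \left(- \frac{5}{6 h}\right) = - \frac{5}{3 h}$)
$o = \frac{1}{22} \approx 0.045455$
$\left(r{\left(3 \right)} + D\right) o = \left(- \frac{5}{3 \cdot 3} + \frac{1}{11}\right) \frac{1}{22} = \left(\left(- \frac{5}{3}\right) \frac{1}{3} + \frac{1}{11}\right) \frac{1}{22} = \left(- \frac{5}{9} + \frac{1}{11}\right) \frac{1}{22} = \left(- \frac{46}{99}\right) \frac{1}{22} = - \frac{23}{1089}$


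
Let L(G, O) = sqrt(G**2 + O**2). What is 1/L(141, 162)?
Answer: sqrt(205)/3075 ≈ 0.0046562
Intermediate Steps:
1/L(141, 162) = 1/(sqrt(141**2 + 162**2)) = 1/(sqrt(19881 + 26244)) = 1/(sqrt(46125)) = 1/(15*sqrt(205)) = sqrt(205)/3075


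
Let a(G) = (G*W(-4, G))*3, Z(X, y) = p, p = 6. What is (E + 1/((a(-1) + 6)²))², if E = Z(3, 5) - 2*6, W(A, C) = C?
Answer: 235225/6561 ≈ 35.852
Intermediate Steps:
Z(X, y) = 6
a(G) = 3*G² (a(G) = (G*G)*3 = G²*3 = 3*G²)
E = -6 (E = 6 - 2*6 = 6 - 12 = -6)
(E + 1/((a(-1) + 6)²))² = (-6 + 1/((3*(-1)² + 6)²))² = (-6 + 1/((3*1 + 6)²))² = (-6 + 1/((3 + 6)²))² = (-6 + 1/(9²))² = (-6 + 1/81)² = (-485/81)² = 235225/6561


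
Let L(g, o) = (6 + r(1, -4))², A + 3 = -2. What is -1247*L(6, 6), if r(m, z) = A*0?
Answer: -44892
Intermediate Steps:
A = -5 (A = -3 - 2 = -5)
r(m, z) = 0 (r(m, z) = -5*0 = 0)
L(g, o) = 36 (L(g, o) = (6 + 0)² = 6² = 36)
-1247*L(6, 6) = -1247*36 = -44892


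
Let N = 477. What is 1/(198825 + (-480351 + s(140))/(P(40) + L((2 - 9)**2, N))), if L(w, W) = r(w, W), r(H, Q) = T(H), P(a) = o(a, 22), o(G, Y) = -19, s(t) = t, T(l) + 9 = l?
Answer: 21/3695114 ≈ 5.6832e-6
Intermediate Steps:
T(l) = -9 + l
P(a) = -19
r(H, Q) = -9 + H
L(w, W) = -9 + w
1/(198825 + (-480351 + s(140))/(P(40) + L((2 - 9)**2, N))) = 1/(198825 + (-480351 + 140)/(-19 + (-9 + (2 - 9)**2))) = 1/(198825 - 480211/(-19 + (-9 + (-7)**2))) = 1/(198825 - 480211/(-19 + (-9 + 49))) = 1/(198825 - 480211/(-19 + 40)) = 1/(198825 - 480211/21) = 1/(3695114/21) = 21/3695114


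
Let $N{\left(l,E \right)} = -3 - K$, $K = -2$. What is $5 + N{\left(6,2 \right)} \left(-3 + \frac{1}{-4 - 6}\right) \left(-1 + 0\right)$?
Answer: $\frac{19}{10} \approx 1.9$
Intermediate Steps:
$N{\left(l,E \right)} = -1$ ($N{\left(l,E \right)} = -3 - -2 = -3 + 2 = -1$)
$5 + N{\left(6,2 \right)} \left(-3 + \frac{1}{-4 - 6}\right) \left(-1 + 0\right) = 5 - \left(-3 + \frac{1}{-4 - 6}\right) \left(-1 + 0\right) = 5 - \left(-3 + \frac{1}{-10}\right) \left(-1\right) = 5 - \left(-3 - \frac{1}{10}\right) \left(-1\right) = 5 - \left(- \frac{31}{10}\right) \left(-1\right) = 5 - \frac{31}{10} = \frac{19}{10}$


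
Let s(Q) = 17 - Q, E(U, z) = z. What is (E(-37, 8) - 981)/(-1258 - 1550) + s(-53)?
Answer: 197533/2808 ≈ 70.347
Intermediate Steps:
(E(-37, 8) - 981)/(-1258 - 1550) + s(-53) = (8 - 981)/(-1258 - 1550) + (17 - 1*(-53)) = -973/(-2808) + (17 + 53) = -973*(-1/2808) + 70 = 973/2808 + 70 = 197533/2808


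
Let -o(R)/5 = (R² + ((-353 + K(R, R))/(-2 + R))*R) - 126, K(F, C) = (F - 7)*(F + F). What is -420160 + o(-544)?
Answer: -1333307930/273 ≈ -4.8839e+6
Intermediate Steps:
K(F, C) = 2*F*(-7 + F) (K(F, C) = (-7 + F)*(2*F) = 2*F*(-7 + F))
o(R) = 630 - 5*R² - 5*R*(-353 + 2*R*(-7 + R))/(-2 + R) (o(R) = -5*((R² + ((-353 + 2*R*(-7 + R))/(-2 + R))*R) - 126) = -5*((R² + R*(-353 + 2*R*(-7 + R))/(-2 + R)) - 126) = -5*(-126 + R² + R*(-353 + 2*R*(-7 + R))/(-2 + R)) = 630 - 5*R² - 5*R*(-353 + 2*R*(-7 + R))/(-2 + R))
-420160 + o(-544) = -420160 + 5*(-252 - 3*(-544)³ + 16*(-544)² + 479*(-544))/(-2 - 544) = -420160 + 5*(-252 - 3*(-160989184) + 16*295936 - 260576)/(-546) = -420160 + 5*(-1/546)*(-252 + 482967552 + 4734976 - 260576) = -420160 + 5*(-1/546)*487441700 = -420160 - 1218604250/273 = -1333307930/273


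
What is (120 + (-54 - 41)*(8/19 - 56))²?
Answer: 29160000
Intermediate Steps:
(120 + (-54 - 41)*(8/19 - 56))² = (120 - 95*(8*(1/19) - 56))² = (120 - 95*(8/19 - 56))² = (120 - 95*(-1056/19))² = (120 + 5280)² = 5400² = 29160000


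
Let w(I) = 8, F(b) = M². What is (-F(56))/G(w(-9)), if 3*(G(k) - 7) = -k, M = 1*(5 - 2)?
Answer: -27/13 ≈ -2.0769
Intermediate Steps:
M = 3 (M = 1*3 = 3)
F(b) = 9 (F(b) = 3² = 9)
G(k) = 7 - k/3 (G(k) = 7 + (-k)/3 = 7 - k/3)
(-F(56))/G(w(-9)) = (-1*9)/(7 - ⅓*8) = -9/(7 - 8/3) = -9/13/3 = -9*3/13 = -27/13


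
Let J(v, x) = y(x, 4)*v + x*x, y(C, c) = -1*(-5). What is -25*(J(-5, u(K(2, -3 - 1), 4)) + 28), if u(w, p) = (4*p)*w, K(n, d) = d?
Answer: -102475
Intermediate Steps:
u(w, p) = 4*p*w
y(C, c) = 5
J(v, x) = x² + 5*v (J(v, x) = 5*v + x*x = 5*v + x² = x² + 5*v)
-25*(J(-5, u(K(2, -3 - 1), 4)) + 28) = -25*(((4*4*(-3 - 1))² + 5*(-5)) + 28) = -25*(((4*4*(-4))² - 25) + 28) = -25*(((-64)² - 25) + 28) = -25*((4096 - 25) + 28) = -25*(4071 + 28) = -25*4099 = -102475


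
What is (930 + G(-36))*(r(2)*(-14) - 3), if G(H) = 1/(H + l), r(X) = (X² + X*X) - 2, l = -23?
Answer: -4773603/59 ≈ -80909.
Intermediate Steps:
r(X) = -2 + 2*X² (r(X) = (X² + X²) - 2 = 2*X² - 2 = -2 + 2*X²)
G(H) = 1/(-23 + H) (G(H) = 1/(H - 23) = 1/(-23 + H))
(930 + G(-36))*(r(2)*(-14) - 3) = (930 + 1/(-23 - 36))*((-2 + 2*2²)*(-14) - 3) = (930 + 1/(-59))*((-2 + 2*4)*(-14) - 3) = (930 - 1/59)*((-2 + 8)*(-14) - 3) = 54869*(6*(-14) - 3)/59 = 54869*(-84 - 3)/59 = (54869/59)*(-87) = -4773603/59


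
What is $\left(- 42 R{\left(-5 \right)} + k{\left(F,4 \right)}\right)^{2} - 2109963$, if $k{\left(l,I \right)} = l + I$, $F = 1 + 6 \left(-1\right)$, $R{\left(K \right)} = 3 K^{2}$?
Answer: $7818838$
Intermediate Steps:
$F = -5$ ($F = 1 - 6 = -5$)
$k{\left(l,I \right)} = I + l$
$\left(- 42 R{\left(-5 \right)} + k{\left(F,4 \right)}\right)^{2} - 2109963 = \left(- 42 \cdot 3 \left(-5\right)^{2} + \left(4 - 5\right)\right)^{2} - 2109963 = \left(- 42 \cdot 3 \cdot 25 - 1\right)^{2} - 2109963 = \left(\left(-42\right) 75 - 1\right)^{2} - 2109963 = \left(-3150 - 1\right)^{2} - 2109963 = \left(-3151\right)^{2} - 2109963 = 9928801 - 2109963 = 7818838$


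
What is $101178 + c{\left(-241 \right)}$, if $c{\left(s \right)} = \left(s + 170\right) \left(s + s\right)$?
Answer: $135400$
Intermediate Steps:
$c{\left(s \right)} = 2 s \left(170 + s\right)$ ($c{\left(s \right)} = \left(170 + s\right) 2 s = 2 s \left(170 + s\right)$)
$101178 + c{\left(-241 \right)} = 101178 + 2 \left(-241\right) \left(170 - 241\right) = 101178 + 2 \left(-241\right) \left(-71\right) = 101178 + 34222 = 135400$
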